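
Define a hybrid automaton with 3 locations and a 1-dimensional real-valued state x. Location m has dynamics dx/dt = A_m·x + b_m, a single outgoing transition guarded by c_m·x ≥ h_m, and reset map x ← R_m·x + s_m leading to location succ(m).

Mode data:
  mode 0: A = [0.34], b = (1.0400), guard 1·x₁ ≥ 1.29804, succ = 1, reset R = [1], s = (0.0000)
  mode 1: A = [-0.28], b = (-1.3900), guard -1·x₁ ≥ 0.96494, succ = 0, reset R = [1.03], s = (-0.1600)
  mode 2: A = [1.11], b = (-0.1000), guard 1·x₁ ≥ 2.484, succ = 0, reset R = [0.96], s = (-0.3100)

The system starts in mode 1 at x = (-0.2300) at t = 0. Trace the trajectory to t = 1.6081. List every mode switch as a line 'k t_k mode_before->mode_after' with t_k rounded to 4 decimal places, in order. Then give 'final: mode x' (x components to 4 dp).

1 0.6025 1->0
final: 0 -0.3774

Mode 1: guard c·x = 0.9649 hit at Δt = 0.6025 (t = 0.6025), x⁻ = (-0.9649) → reset → x⁺ = (-1.1539), jump to mode 0
Mode 0: flow for 1.0056 to horizon, guard not reached → x = (-0.3774)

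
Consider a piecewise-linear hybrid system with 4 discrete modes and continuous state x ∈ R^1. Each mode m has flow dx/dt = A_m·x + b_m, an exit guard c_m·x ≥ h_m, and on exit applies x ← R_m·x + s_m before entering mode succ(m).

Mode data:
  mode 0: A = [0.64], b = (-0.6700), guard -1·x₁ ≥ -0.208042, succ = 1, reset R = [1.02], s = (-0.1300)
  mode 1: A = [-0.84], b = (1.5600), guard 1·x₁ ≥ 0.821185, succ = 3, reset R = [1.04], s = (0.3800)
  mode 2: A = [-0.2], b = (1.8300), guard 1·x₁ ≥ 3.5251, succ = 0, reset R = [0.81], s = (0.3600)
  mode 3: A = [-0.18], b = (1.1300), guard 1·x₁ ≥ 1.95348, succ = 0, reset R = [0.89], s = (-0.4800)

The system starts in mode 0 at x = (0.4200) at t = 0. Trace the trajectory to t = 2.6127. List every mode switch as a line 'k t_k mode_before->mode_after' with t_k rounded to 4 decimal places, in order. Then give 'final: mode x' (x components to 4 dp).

Mode 0: guard c·x = -0.2080 hit at Δt = 0.4551 (t = 0.4551), x⁻ = (0.2080) → reset → x⁺ = (0.0822), jump to mode 1
Mode 1: guard c·x = 0.8212 hit at Δt = 0.6410 (t = 1.0961), x⁻ = (0.8212) → reset → x⁺ = (1.2340), jump to mode 3
Mode 3: guard c·x = 1.9535 hit at Δt = 0.8550 (t = 1.9511), x⁻ = (1.9535) → reset → x⁺ = (1.2586), jump to mode 0
Mode 0: flow for 0.6616 to horizon, guard not reached → x = (1.3702)

1 0.4551 0->1
2 1.0961 1->3
3 1.9511 3->0
final: 0 1.3702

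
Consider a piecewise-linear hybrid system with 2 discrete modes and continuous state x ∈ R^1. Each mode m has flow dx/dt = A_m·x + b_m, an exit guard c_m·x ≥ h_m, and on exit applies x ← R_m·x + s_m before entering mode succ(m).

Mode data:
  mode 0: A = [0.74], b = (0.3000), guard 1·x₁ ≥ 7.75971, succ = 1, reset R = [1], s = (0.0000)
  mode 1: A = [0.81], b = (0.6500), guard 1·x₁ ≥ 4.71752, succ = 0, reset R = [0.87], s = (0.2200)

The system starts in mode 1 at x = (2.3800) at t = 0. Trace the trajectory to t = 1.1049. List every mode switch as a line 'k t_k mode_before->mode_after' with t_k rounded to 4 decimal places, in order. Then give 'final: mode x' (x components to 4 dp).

Mode 1: guard c·x = 4.7175 hit at Δt = 0.6799 (t = 0.6799), x⁻ = (4.7175) → reset → x⁺ = (4.3242), jump to mode 0
Mode 0: flow for 0.4250 to horizon, guard not reached → x = (6.0722)

1 0.6799 1->0
final: 0 6.0722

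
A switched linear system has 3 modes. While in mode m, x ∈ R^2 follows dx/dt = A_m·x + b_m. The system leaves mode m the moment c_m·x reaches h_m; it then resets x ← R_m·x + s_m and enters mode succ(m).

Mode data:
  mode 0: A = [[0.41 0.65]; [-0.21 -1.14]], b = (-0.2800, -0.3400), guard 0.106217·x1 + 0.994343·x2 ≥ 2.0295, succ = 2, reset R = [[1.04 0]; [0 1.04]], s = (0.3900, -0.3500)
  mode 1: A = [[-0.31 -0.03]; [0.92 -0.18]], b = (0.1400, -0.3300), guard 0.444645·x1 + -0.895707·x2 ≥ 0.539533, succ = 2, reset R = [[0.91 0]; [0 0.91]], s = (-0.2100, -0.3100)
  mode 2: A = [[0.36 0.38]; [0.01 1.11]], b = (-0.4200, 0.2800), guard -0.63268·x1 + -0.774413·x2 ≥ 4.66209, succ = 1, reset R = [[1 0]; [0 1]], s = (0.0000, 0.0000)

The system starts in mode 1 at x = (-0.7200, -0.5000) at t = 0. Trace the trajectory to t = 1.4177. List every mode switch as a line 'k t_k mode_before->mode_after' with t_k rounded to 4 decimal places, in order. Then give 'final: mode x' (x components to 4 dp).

1 0.4767 1->2
final: 2 -2.2000 -2.7006

Mode 1: guard c·x = 0.5395 hit at Δt = 0.4767 (t = 0.4767), x⁻ = (-0.5497, -0.8752) → reset → x⁺ = (-0.7103, -1.1065), jump to mode 2
Mode 2: flow for 0.9410 to horizon, guard not reached → x = (-2.2000, -2.7006)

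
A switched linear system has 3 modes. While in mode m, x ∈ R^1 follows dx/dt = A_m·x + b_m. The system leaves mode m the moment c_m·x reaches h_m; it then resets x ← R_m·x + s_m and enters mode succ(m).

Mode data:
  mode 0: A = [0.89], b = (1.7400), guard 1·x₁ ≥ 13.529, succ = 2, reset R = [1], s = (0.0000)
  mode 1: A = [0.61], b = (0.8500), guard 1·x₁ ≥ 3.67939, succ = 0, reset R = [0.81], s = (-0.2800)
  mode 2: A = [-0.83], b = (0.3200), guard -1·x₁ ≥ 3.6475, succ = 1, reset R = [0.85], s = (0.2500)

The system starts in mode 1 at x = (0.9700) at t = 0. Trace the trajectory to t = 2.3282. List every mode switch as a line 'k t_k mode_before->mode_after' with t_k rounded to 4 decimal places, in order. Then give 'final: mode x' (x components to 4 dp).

1 1.2521 1->0
final: 0 10.1758

Mode 1: guard c·x = 3.6794 hit at Δt = 1.2521 (t = 1.2521), x⁻ = (3.6794) → reset → x⁺ = (2.7003), jump to mode 0
Mode 0: flow for 1.0761 to horizon, guard not reached → x = (10.1758)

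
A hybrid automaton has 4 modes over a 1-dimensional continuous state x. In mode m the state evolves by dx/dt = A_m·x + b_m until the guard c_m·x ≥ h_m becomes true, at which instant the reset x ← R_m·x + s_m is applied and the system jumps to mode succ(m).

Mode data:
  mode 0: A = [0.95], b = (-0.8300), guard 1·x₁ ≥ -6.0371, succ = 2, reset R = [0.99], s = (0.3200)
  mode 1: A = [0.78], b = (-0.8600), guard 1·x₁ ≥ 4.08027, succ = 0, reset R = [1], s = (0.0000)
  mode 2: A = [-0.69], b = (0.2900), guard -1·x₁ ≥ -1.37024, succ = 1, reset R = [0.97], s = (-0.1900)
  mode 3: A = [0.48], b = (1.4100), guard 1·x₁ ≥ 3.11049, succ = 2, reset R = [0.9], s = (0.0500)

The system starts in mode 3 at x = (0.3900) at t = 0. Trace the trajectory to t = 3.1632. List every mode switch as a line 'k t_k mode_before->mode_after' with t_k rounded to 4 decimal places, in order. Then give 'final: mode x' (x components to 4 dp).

1 1.2448 3->2
2 2.6055 2->1
final: 1 1.1591

Mode 3: guard c·x = 3.1105 hit at Δt = 1.2448 (t = 1.2448), x⁻ = (3.1105) → reset → x⁺ = (2.8494), jump to mode 2
Mode 2: guard c·x = -1.3702 hit at Δt = 1.3607 (t = 2.6055), x⁻ = (1.3702) → reset → x⁺ = (1.1391), jump to mode 1
Mode 1: flow for 0.5577 to horizon, guard not reached → x = (1.1591)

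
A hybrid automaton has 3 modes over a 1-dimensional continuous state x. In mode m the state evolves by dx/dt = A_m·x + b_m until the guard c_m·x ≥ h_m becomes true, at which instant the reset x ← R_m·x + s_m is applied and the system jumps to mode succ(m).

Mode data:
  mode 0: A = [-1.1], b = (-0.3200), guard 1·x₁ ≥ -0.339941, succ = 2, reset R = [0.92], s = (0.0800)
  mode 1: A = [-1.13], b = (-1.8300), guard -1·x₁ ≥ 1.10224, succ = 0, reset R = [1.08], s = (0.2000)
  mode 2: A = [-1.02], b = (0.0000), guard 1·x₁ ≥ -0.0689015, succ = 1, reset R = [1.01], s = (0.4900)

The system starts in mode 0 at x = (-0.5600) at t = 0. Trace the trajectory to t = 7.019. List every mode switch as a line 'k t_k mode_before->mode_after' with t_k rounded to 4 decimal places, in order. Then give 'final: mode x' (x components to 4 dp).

Mode 0: guard c·x = -0.3399 hit at Δt = 1.5478 (t = 1.5478), x⁻ = (-0.3399) → reset → x⁺ = (-0.2327), jump to mode 2
Mode 2: guard c·x = -0.0689 hit at Δt = 1.1934 (t = 2.7412), x⁻ = (-0.0689) → reset → x⁺ = (0.4204), jump to mode 1
Mode 1: guard c·x = 1.1022 hit at Δt = 1.2143 (t = 3.9555), x⁻ = (-1.1022) → reset → x⁺ = (-0.9904), jump to mode 0
Mode 0: guard c·x = -0.3399 hit at Δt = 2.4163 (t = 6.3718), x⁻ = (-0.3399) → reset → x⁺ = (-0.2327), jump to mode 2
Mode 2: flow for 0.6472 to horizon, guard not reached → x = (-0.1203)

1 1.5478 0->2
2 2.7412 2->1
3 3.9555 1->0
4 6.3718 0->2
final: 2 -0.1203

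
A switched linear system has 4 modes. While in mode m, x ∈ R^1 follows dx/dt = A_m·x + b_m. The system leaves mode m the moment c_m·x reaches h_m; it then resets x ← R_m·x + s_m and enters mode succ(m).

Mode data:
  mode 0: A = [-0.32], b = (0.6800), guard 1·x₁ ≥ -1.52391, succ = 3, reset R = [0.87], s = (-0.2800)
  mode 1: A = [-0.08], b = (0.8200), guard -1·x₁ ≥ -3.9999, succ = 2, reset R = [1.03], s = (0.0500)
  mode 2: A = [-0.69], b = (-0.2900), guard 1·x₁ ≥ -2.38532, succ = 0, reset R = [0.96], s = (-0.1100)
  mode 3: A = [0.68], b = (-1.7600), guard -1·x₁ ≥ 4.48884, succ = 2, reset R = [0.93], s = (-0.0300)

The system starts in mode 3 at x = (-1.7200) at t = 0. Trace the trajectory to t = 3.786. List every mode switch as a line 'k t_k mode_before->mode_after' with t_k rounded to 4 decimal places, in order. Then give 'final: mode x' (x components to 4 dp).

Mode 3: guard c·x = 4.4888 hit at Δt = 0.7299 (t = 0.7299), x⁻ = (-4.4888) → reset → x⁺ = (-4.2046), jump to mode 2
Mode 2: guard c·x = -2.3853 hit at Δt = 0.9498 (t = 1.6797), x⁻ = (-2.3853) → reset → x⁺ = (-2.3999), jump to mode 0
Mode 0: guard c·x = -1.5239 hit at Δt = 0.6724 (t = 2.3521), x⁻ = (-1.5239) → reset → x⁺ = (-1.6058), jump to mode 3
Mode 3: guard c·x = 4.4888 hit at Δt = 0.7694 (t = 3.1215), x⁻ = (-4.4888) → reset → x⁺ = (-4.2046), jump to mode 2
Mode 2: flow for 0.6645 to horizon, guard not reached → x = (-2.8129)

1 0.7299 3->2
2 1.6797 2->0
3 2.3521 0->3
4 3.1215 3->2
final: 2 -2.8129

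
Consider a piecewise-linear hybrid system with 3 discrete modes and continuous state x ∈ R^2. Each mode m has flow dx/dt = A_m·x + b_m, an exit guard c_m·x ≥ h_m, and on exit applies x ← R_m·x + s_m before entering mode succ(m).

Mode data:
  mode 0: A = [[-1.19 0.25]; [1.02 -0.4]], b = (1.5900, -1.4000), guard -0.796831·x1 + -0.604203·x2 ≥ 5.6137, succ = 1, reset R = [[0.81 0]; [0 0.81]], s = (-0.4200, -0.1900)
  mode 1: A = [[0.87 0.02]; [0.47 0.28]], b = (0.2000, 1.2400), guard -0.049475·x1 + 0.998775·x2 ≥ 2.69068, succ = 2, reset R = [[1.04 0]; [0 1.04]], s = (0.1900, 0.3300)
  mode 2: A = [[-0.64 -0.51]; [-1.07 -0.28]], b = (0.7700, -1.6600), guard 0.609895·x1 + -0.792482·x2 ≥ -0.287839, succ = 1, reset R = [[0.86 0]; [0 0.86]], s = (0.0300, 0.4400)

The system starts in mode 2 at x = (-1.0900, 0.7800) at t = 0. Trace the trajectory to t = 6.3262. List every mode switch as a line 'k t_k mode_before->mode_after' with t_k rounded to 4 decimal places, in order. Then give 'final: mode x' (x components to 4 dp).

Mode 2: guard c·x = -0.2878 hit at Δt = 0.7057 (t = 0.7057), x⁻ = (-0.3814, 0.0697) → reset → x⁺ = (-0.2980, 0.5000), jump to mode 1
Mode 1: guard c·x = 2.6907 hit at Δt = 1.4448 (t = 2.1505), x⁻ = (-0.3941, 2.6745) → reset → x⁺ = (-0.2198, 3.1114), jump to mode 2
Mode 2: guard c·x = -0.2878 hit at Δt = 1.5371 (t = 3.6876), x⁻ = (-0.0441, 0.3293) → reset → x⁺ = (-0.0079, 0.7232), jump to mode 1
Mode 1: guard c·x = 2.6907 hit at Δt = 1.1190 (t = 4.8066), x⁻ = (0.4142, 2.7145) → reset → x⁺ = (0.6207, 3.1531), jump to mode 2
Mode 2: guard c·x = -0.2878 hit at Δt = 1.0339 (t = 5.8405), x⁻ = (0.2727, 0.5731) → reset → x⁺ = (0.2645, 0.9328), jump to mode 1
Mode 1: flow for 0.4857 to horizon, guard not reached → x = (0.5405, 1.8090)

1 0.7057 2->1
2 2.1505 1->2
3 3.6876 2->1
4 4.8066 1->2
5 5.8405 2->1
final: 1 0.5405 1.8090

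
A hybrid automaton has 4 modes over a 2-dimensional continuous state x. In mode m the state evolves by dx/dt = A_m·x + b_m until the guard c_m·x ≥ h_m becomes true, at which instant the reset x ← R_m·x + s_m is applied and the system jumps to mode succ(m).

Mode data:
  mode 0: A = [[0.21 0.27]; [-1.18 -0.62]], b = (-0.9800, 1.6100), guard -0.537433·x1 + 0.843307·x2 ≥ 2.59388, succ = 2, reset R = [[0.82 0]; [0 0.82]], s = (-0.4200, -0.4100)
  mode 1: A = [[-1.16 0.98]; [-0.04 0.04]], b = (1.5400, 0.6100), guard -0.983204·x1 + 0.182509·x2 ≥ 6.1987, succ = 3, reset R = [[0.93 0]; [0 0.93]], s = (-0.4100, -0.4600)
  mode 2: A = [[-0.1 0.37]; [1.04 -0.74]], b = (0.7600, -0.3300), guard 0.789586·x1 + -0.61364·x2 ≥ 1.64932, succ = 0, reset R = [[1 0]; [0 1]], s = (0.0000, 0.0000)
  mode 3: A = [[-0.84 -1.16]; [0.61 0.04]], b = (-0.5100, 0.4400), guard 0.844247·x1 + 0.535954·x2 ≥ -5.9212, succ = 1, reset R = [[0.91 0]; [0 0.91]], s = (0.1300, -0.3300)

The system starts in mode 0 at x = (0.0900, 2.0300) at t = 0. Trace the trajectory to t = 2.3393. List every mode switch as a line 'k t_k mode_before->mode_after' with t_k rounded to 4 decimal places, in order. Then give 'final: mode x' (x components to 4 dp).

1 1.5944 0->2
final: 2 0.0401 0.6613

Mode 0: guard c·x = 2.5939 hit at Δt = 1.5944 (t = 1.5944), x⁻ = (-0.5449, 2.7286) → reset → x⁺ = (-0.8668, 1.8274), jump to mode 2
Mode 2: flow for 0.7449 to horizon, guard not reached → x = (0.0401, 0.6613)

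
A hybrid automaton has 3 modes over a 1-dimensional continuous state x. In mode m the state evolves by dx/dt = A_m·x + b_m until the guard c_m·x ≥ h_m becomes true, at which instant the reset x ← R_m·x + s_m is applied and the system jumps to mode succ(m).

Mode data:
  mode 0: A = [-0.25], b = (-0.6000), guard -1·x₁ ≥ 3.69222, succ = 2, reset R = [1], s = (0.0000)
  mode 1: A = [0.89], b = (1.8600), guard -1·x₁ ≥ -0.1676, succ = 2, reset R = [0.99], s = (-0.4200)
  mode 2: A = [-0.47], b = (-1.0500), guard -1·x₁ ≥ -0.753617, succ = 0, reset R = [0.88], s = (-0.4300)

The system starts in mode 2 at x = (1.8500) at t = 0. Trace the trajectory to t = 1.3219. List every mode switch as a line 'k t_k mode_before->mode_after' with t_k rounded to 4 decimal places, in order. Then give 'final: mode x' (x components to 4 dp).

1 0.6651 2->0
final: 0 -0.1656

Mode 2: guard c·x = -0.7536 hit at Δt = 0.6651 (t = 0.6651), x⁻ = (0.7536) → reset → x⁺ = (0.2332), jump to mode 0
Mode 0: flow for 0.6568 to horizon, guard not reached → x = (-0.1656)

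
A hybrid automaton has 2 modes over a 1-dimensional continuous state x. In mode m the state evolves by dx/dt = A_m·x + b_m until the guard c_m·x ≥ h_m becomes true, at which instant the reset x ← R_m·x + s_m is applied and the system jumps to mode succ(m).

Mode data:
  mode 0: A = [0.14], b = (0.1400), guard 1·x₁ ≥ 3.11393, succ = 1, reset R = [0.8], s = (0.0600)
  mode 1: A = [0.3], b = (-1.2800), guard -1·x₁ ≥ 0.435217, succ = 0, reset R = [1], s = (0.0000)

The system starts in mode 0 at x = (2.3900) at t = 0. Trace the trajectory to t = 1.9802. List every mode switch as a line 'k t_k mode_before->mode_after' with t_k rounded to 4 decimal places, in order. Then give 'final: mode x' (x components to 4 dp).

1 1.3825 0->1
final: 1 2.2142

Mode 0: guard c·x = 3.1139 hit at Δt = 1.3825 (t = 1.3825), x⁻ = (3.1139) → reset → x⁺ = (2.5511), jump to mode 1
Mode 1: flow for 0.5977 to horizon, guard not reached → x = (2.2142)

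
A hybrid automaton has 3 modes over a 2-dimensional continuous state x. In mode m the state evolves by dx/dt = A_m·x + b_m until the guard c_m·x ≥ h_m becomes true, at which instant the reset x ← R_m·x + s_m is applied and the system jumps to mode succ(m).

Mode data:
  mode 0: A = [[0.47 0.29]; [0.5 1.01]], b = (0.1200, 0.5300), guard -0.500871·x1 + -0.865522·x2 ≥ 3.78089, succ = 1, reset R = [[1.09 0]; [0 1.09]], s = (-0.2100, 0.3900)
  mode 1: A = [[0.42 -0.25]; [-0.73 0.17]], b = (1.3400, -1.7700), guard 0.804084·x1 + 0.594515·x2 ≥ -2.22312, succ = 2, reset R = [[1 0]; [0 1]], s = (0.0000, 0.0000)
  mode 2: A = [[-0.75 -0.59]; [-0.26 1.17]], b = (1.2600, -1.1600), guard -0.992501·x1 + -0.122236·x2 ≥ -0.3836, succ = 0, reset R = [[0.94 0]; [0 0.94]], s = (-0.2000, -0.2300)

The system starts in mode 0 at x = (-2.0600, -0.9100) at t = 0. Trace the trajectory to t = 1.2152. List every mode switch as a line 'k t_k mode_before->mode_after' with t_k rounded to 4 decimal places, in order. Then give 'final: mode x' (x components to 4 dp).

Mode 0: guard c·x = 3.7809 hit at Δt = 0.6965 (t = 0.6965), x⁻ = (-3.1324, -2.5556) → reset → x⁺ = (-3.6243, -2.3957), jump to mode 1
Mode 1: flow for 0.5187 to horizon, guard not reached → x = (-3.3983, -2.1850)

1 0.6965 0->1
final: 1 -3.3983 -2.1850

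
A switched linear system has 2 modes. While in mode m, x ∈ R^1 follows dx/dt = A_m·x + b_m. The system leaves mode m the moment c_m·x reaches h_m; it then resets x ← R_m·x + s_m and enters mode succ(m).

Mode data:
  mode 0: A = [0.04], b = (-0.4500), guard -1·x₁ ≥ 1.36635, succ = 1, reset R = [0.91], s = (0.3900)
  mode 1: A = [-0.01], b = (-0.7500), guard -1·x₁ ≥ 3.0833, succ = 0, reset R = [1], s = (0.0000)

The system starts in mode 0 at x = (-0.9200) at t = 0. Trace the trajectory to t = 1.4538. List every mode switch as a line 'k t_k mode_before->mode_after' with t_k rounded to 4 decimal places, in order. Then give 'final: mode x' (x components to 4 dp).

1 0.9005 0->1
final: 1 -1.2625

Mode 0: guard c·x = 1.3663 hit at Δt = 0.9005 (t = 0.9005), x⁻ = (-1.3663) → reset → x⁺ = (-0.8534), jump to mode 1
Mode 1: flow for 0.5533 to horizon, guard not reached → x = (-1.2625)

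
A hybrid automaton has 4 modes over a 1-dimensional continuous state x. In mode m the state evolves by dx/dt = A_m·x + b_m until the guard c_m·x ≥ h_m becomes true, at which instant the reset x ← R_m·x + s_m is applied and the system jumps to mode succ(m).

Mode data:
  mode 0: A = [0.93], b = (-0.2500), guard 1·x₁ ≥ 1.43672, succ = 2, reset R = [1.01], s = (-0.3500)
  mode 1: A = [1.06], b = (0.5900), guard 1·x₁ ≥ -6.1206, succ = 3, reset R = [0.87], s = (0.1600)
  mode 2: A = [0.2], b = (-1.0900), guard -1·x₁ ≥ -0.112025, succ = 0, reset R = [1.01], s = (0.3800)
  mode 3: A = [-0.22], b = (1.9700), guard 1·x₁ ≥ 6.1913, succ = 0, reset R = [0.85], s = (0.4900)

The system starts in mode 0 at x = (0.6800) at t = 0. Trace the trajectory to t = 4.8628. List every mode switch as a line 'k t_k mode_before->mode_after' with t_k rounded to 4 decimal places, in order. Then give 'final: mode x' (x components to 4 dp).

Mode 0: guard c·x = 1.4367 hit at Δt = 1.1225 (t = 1.1225), x⁻ = (1.4367) → reset → x⁺ = (1.1011), jump to mode 2
Mode 2: guard c·x = -0.1120 hit at Δt = 1.0246 (t = 2.1471), x⁻ = (0.1120) → reset → x⁺ = (0.4931), jump to mode 0
Mode 0: guard c·x = 1.4367 hit at Δt = 1.7740 (t = 3.9211), x⁻ = (1.4367) → reset → x⁺ = (1.1011), jump to mode 2
Mode 2: flow for 0.9417 to horizon, guard not reached → x = (0.1998)

1 1.1225 0->2
2 2.1471 2->0
3 3.9211 0->2
final: 2 0.1998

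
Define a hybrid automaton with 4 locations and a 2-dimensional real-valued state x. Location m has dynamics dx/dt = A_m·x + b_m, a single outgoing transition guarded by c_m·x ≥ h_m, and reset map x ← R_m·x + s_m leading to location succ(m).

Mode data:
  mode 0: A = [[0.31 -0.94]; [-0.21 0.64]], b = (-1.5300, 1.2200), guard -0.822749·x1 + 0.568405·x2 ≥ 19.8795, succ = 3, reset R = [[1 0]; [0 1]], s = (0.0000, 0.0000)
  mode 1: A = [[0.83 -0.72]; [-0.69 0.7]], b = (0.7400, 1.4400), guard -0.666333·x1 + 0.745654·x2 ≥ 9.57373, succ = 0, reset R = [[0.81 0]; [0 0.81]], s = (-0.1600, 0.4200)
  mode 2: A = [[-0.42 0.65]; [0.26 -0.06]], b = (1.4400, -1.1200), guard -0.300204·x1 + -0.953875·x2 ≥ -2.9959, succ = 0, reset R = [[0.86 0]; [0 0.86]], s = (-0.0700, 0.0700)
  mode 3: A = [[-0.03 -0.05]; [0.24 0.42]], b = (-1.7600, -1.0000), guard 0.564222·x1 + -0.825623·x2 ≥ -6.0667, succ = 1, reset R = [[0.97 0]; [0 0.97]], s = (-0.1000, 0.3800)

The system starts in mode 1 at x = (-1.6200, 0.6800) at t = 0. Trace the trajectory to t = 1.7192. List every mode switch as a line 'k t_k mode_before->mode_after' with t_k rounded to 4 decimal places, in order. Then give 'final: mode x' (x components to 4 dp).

Mode 1: guard c·x = 9.5737 hit at Δt = 1.0987 (t = 1.0987), x⁻ = (-6.3105, 7.2002) → reset → x⁺ = (-5.2715, 6.2521), jump to mode 0
Mode 0: flow for 0.6205 to horizon, guard not reached → x = (-12.9520, 11.5863)

1 1.0987 1->0
final: 0 -12.9520 11.5863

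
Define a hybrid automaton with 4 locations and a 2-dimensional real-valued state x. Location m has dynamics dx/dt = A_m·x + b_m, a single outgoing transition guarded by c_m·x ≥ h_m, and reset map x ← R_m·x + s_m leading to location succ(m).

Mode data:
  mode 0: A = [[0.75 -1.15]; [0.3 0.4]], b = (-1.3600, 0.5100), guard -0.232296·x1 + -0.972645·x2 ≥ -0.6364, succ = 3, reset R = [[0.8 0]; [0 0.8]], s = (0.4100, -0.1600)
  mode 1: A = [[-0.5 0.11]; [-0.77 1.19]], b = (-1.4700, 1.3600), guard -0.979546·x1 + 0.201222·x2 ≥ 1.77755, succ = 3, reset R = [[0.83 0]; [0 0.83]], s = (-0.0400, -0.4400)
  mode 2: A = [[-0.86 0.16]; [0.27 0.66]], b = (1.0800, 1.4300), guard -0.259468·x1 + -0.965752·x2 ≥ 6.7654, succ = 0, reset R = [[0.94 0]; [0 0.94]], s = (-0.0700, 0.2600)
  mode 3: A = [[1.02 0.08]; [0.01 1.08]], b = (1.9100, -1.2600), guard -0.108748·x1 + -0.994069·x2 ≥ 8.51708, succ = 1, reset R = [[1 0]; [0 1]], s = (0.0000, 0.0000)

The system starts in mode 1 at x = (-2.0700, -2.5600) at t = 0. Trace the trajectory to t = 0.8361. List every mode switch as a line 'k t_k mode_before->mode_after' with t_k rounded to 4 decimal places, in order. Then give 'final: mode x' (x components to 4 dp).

1 0.4168 1->3
final: 3 -2.1861 -4.7085

Mode 1: guard c·x = 1.7775 hit at Δt = 0.4168 (t = 0.4168), x⁻ = (-2.3398, -2.5565) → reset → x⁺ = (-1.9821, -2.5619), jump to mode 3
Mode 3: flow for 0.4193 to horizon, guard not reached → x = (-2.1861, -4.7085)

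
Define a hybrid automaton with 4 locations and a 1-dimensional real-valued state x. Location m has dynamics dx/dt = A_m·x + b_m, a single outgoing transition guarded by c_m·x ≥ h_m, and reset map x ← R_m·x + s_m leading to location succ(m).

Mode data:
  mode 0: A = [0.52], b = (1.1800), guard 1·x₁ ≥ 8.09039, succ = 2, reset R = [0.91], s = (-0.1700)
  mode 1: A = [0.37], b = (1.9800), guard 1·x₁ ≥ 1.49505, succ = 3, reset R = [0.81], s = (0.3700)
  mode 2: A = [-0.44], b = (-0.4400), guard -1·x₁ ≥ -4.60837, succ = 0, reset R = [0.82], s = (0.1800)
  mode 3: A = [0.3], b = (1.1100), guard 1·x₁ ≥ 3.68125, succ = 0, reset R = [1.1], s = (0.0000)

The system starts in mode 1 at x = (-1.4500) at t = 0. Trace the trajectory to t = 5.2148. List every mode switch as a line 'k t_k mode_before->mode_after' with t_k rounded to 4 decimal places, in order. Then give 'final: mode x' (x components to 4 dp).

1 1.5200 1->3
2 2.6361 3->0
3 3.5869 0->2
4 4.4481 2->0
final: 0 7.0098

Mode 1: guard c·x = 1.4950 hit at Δt = 1.5200 (t = 1.5200), x⁻ = (1.4950) → reset → x⁺ = (1.5810), jump to mode 3
Mode 3: guard c·x = 3.6812 hit at Δt = 1.1161 (t = 2.6361), x⁻ = (3.6812) → reset → x⁺ = (4.0494), jump to mode 0
Mode 0: guard c·x = 8.0904 hit at Δt = 0.9508 (t = 3.5869), x⁻ = (8.0904) → reset → x⁺ = (7.1923), jump to mode 2
Mode 2: guard c·x = -4.6084 hit at Δt = 0.8612 (t = 4.4481), x⁻ = (4.6084) → reset → x⁺ = (3.9589), jump to mode 0
Mode 0: flow for 0.7667 to horizon, guard not reached → x = (7.0098)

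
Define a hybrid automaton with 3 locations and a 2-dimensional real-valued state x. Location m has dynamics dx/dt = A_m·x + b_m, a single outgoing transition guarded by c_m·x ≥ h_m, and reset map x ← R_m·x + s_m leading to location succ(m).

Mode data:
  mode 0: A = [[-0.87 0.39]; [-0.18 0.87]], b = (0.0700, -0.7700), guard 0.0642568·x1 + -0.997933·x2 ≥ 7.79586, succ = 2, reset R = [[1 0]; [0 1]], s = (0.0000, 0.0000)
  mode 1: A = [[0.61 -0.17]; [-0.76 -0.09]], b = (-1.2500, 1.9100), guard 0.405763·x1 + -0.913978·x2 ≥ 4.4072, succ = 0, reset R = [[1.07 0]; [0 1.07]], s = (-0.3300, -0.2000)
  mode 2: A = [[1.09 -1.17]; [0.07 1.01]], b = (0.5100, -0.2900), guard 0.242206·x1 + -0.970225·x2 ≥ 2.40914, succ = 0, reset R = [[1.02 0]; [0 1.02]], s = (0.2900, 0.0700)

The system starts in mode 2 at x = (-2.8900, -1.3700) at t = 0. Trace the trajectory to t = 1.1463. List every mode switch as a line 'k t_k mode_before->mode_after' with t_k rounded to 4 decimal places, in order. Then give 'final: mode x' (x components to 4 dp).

1 0.6900 2->0
final: 0 -2.5052 -4.9975

Mode 2: guard c·x = 2.4091 hit at Δt = 0.6900 (t = 0.6900), x⁻ = (-3.0930, -3.2552) → reset → x⁺ = (-2.8649, -3.2503), jump to mode 0
Mode 0: flow for 0.4563 to horizon, guard not reached → x = (-2.5052, -4.9975)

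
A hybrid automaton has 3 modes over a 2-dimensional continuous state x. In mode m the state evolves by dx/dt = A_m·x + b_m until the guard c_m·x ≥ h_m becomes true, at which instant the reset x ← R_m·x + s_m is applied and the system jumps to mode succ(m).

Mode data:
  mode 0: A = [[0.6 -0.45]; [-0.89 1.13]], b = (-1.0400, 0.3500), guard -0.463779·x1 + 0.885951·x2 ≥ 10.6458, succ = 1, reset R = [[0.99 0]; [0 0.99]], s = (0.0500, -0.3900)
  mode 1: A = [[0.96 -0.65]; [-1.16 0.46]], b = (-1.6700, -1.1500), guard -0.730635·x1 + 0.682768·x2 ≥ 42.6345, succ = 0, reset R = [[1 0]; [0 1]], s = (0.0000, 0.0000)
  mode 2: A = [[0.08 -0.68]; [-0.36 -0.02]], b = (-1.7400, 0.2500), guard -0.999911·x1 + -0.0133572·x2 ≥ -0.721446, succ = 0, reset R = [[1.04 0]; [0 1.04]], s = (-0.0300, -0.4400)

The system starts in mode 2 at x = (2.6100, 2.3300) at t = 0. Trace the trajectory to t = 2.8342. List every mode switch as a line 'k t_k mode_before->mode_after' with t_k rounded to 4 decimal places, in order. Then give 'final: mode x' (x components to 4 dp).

Mode 2: guard c·x = -0.7214 hit at Δt = 0.6210 (t = 0.6210), x⁻ = (0.6936, 2.0891) → reset → x⁺ = (0.6913, 1.7327), jump to mode 0
Mode 0: guard c·x = 10.6458 hit at Δt = 1.2990 (t = 1.9200), x⁻ = (-4.0536, 9.8943) → reset → x⁺ = (-3.9630, 9.4053), jump to mode 1
Mode 1: flow for 0.9142 to horizon, guard not reached → x = (-26.4306, 28.7477)

1 0.6210 2->0
2 1.9200 0->1
final: 1 -26.4306 28.7477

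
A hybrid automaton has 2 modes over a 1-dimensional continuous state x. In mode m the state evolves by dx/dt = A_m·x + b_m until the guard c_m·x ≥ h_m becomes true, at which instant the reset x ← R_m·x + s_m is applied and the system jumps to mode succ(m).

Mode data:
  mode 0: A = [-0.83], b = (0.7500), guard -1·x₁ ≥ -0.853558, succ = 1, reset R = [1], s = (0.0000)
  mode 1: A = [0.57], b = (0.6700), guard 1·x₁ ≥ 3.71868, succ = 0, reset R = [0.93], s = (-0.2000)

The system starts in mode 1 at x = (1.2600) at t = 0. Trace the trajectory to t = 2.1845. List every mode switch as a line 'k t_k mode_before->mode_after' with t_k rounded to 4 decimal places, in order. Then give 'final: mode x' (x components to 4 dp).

Mode 1: guard c·x = 3.7187 hit at Δt = 1.2244 (t = 1.2244), x⁻ = (3.7187) → reset → x⁺ = (3.2584), jump to mode 0
Mode 0: flow for 0.9601 to horizon, guard not reached → x = (1.9650)

1 1.2244 1->0
final: 0 1.9650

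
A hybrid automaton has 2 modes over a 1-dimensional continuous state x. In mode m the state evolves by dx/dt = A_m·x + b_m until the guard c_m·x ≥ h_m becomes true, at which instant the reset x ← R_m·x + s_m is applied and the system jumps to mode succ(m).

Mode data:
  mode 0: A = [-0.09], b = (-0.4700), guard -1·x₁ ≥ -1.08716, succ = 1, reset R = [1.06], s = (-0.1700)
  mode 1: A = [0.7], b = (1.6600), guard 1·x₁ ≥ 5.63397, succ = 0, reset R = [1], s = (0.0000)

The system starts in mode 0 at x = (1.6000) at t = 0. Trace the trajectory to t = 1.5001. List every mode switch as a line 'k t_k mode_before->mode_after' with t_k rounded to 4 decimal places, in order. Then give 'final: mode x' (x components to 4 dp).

1 0.8683 0->1
final: 1 2.8478

Mode 0: guard c·x = -1.0872 hit at Δt = 0.8683 (t = 0.8683), x⁻ = (1.0872) → reset → x⁺ = (0.9824), jump to mode 1
Mode 1: flow for 0.6318 to horizon, guard not reached → x = (2.8478)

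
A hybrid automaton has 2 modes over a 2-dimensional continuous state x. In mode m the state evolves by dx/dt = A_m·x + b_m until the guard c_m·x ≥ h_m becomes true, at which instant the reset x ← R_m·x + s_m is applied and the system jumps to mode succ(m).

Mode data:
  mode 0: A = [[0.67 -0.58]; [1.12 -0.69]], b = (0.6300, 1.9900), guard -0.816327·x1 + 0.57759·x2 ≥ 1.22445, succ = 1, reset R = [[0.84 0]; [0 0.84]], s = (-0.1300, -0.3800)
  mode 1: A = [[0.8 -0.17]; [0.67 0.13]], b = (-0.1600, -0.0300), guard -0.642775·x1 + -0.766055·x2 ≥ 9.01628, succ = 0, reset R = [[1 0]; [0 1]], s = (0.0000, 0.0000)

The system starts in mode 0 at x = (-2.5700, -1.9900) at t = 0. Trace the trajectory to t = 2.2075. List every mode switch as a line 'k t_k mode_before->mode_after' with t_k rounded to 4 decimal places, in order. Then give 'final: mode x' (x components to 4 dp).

1 1.1329 0->1
final: 1 -5.0163 -4.7578

Mode 0: guard c·x = 1.2245 hit at Δt = 1.1329 (t = 1.1329), x⁻ = (-2.6516, -1.6277) → reset → x⁺ = (-2.3574, -1.7473), jump to mode 1
Mode 1: flow for 1.0746 to horizon, guard not reached → x = (-5.0163, -4.7578)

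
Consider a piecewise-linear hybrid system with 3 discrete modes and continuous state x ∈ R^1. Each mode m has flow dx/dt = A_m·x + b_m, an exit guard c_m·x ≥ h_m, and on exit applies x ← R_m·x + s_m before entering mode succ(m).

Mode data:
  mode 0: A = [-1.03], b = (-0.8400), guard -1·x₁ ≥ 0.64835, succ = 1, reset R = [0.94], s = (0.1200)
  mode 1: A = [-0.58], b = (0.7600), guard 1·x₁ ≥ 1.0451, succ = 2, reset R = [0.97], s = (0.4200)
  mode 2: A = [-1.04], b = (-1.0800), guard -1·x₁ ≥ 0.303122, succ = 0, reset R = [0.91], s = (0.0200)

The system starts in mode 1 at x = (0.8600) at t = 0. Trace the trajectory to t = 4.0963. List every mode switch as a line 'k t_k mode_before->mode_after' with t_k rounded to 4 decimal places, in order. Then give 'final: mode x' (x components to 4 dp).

1 0.9127 1->2
2 2.0786 2->0
3 3.2517 0->1
final: 1 0.2076

Mode 1: guard c·x = 1.0451 hit at Δt = 0.9127 (t = 0.9127), x⁻ = (1.0451) → reset → x⁺ = (1.4337), jump to mode 2
Mode 2: guard c·x = 0.3031 hit at Δt = 1.1659 (t = 2.0786), x⁻ = (-0.3031) → reset → x⁺ = (-0.2558), jump to mode 0
Mode 0: guard c·x = 0.6483 hit at Δt = 1.1731 (t = 3.2517), x⁻ = (-0.6483) → reset → x⁺ = (-0.4894), jump to mode 1
Mode 1: flow for 0.8446 to horizon, guard not reached → x = (0.2076)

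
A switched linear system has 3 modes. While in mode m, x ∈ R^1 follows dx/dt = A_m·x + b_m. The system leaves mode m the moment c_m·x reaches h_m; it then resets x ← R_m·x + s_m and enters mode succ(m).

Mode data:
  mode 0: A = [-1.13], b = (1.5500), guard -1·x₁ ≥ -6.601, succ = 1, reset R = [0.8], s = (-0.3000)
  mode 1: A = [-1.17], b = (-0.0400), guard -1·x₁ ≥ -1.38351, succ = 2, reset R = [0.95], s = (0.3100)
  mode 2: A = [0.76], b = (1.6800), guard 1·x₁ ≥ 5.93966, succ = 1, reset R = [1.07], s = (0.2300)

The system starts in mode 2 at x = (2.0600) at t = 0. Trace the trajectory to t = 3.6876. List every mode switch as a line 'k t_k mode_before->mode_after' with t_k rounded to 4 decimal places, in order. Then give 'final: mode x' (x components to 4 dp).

1 0.8504 2->1
2 2.1675 1->2
3 3.1595 2->1
final: 1 3.5343

Mode 2: guard c·x = 5.9397 hit at Δt = 0.8504 (t = 0.8504), x⁻ = (5.9397) → reset → x⁺ = (6.5854), jump to mode 1
Mode 1: guard c·x = -1.3835 hit at Δt = 1.3171 (t = 2.1675), x⁻ = (1.3835) → reset → x⁺ = (1.6243), jump to mode 2
Mode 2: guard c·x = 5.9397 hit at Δt = 0.9920 (t = 3.1595), x⁻ = (5.9397) → reset → x⁺ = (6.5854), jump to mode 1
Mode 1: flow for 0.5281 to horizon, guard not reached → x = (3.5343)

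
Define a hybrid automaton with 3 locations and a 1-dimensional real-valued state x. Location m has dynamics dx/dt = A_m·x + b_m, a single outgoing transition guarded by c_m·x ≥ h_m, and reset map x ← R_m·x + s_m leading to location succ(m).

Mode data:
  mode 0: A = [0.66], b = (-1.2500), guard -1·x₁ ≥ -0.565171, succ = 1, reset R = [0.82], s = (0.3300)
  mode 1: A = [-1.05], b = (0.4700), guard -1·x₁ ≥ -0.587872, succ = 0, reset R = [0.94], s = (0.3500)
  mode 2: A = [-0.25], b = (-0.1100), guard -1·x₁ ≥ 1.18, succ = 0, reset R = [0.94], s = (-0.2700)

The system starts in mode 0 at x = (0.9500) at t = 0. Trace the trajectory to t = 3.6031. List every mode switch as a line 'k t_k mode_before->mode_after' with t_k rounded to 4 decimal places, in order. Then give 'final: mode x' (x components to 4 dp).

Mode 0: guard c·x = -0.5652 hit at Δt = 0.5181 (t = 0.5181), x⁻ = (0.5652) → reset → x⁺ = (0.7934), jump to mode 1
Mode 1: guard c·x = -0.5879 hit at Δt = 0.8595 (t = 1.3776), x⁻ = (0.5879) → reset → x⁺ = (0.9026), jump to mode 0
Mode 0: guard c·x = -0.5652 hit at Δt = 0.4439 (t = 1.8215), x⁻ = (0.5652) → reset → x⁺ = (0.7934), jump to mode 1
Mode 1: guard c·x = -0.5879 hit at Δt = 0.8595 (t = 2.6810), x⁻ = (0.5879) → reset → x⁺ = (0.9026), jump to mode 0
Mode 0: guard c·x = -0.5652 hit at Δt = 0.4439 (t = 3.1248), x⁻ = (0.5652) → reset → x⁺ = (0.7934), jump to mode 1
Mode 1: flow for 0.4783 to horizon, guard not reached → x = (0.6569)

1 0.5181 0->1
2 1.3776 1->0
3 1.8215 0->1
4 2.6810 1->0
5 3.1248 0->1
final: 1 0.6569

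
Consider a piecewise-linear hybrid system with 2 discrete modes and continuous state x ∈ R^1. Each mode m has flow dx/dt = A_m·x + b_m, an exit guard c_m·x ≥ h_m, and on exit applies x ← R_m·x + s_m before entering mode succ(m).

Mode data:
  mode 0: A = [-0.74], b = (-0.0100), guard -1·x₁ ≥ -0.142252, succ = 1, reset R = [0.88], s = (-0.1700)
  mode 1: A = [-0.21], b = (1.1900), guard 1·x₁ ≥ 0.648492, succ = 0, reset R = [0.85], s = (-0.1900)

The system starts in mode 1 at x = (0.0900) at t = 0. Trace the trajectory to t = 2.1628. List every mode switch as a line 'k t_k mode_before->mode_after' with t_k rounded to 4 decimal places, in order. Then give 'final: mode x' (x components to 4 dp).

Mode 1: guard c·x = 0.6485 hit at Δt = 0.5025 (t = 0.5025), x⁻ = (0.6485) → reset → x⁺ = (0.3612), jump to mode 0
Mode 0: guard c·x = -0.1423 hit at Δt = 1.1863 (t = 1.6888), x⁻ = (0.1423) → reset → x⁺ = (-0.0448), jump to mode 1
Mode 1: flow for 0.4740 to horizon, guard not reached → x = (0.4963)

1 0.5025 1->0
2 1.6888 0->1
final: 1 0.4963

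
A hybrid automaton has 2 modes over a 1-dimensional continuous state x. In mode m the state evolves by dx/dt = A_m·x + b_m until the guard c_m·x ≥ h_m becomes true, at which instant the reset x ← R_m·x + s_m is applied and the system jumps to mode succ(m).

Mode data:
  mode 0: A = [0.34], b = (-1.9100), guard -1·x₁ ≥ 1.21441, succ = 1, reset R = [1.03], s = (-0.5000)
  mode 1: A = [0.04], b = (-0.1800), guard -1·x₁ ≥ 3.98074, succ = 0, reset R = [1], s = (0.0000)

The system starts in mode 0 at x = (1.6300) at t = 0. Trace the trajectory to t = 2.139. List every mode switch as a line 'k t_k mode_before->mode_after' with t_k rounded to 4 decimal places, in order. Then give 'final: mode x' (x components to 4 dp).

1 1.5836 0->1
final: 1 -1.8913

Mode 0: guard c·x = 1.2144 hit at Δt = 1.5836 (t = 1.5836), x⁻ = (-1.2144) → reset → x⁺ = (-1.7508), jump to mode 1
Mode 1: flow for 0.5554 to horizon, guard not reached → x = (-1.8913)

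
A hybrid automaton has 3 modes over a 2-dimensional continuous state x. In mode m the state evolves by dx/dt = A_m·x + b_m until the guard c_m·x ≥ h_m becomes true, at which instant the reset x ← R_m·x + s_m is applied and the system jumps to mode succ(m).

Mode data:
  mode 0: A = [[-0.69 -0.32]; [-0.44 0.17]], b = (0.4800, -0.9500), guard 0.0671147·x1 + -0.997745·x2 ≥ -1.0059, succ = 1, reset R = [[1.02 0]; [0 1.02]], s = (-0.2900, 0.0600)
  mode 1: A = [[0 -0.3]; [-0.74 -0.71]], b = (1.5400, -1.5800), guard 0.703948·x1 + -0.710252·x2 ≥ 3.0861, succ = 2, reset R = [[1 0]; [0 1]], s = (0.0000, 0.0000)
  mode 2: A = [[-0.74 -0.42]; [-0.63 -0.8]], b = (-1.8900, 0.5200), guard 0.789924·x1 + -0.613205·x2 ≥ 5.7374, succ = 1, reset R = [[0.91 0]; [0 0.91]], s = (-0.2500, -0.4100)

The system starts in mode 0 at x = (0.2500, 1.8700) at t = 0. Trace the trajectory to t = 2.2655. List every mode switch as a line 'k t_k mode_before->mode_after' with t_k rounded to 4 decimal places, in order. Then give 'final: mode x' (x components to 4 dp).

Mode 0: guard c·x = -1.0059 hit at Δt = 1.0992 (t = 1.0992), x⁻ = (0.1418, 1.0177) → reset → x⁺ = (-0.1453, 1.0981), jump to mode 1
Mode 1: flow for 1.1663 to horizon, guard not reached → x = (1.6895, -1.2605)

1 1.0992 0->1
final: 1 1.6895 -1.2605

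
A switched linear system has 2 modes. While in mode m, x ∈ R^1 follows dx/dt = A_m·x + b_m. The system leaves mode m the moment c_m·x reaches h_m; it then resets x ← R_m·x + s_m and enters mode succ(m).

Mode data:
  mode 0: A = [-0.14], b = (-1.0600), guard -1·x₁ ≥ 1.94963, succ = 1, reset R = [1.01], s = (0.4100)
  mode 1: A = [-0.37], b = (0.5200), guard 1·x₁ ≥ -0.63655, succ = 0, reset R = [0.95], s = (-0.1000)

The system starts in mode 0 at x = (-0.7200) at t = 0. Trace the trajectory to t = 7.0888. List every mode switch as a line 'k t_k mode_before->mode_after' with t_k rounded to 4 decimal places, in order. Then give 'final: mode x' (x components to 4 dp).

Mode 0: guard c·x = 1.9496 hit at Δt = 1.4129 (t = 1.4129), x⁻ = (-1.9496) → reset → x⁺ = (-1.5591), jump to mode 1
Mode 1: guard c·x = -0.6365 hit at Δt = 1.0076 (t = 2.4205), x⁻ = (-0.6366) → reset → x⁺ = (-0.7047), jump to mode 0
Mode 0: guard c·x = 1.9496 hit at Δt = 1.4288 (t = 3.8493), x⁻ = (-1.9496) → reset → x⁺ = (-1.5591), jump to mode 1
Mode 1: guard c·x = -0.6365 hit at Δt = 1.0076 (t = 4.8569), x⁻ = (-0.6365) → reset → x⁺ = (-0.7047), jump to mode 0
Mode 0: guard c·x = 1.9496 hit at Δt = 1.4288 (t = 6.2857), x⁻ = (-1.9496) → reset → x⁺ = (-1.5591), jump to mode 1
Mode 1: flow for 0.8031 to horizon, guard not reached → x = (-0.7971)

1 1.4129 0->1
2 2.4205 1->0
3 3.8493 0->1
4 4.8569 1->0
5 6.2857 0->1
final: 1 -0.7971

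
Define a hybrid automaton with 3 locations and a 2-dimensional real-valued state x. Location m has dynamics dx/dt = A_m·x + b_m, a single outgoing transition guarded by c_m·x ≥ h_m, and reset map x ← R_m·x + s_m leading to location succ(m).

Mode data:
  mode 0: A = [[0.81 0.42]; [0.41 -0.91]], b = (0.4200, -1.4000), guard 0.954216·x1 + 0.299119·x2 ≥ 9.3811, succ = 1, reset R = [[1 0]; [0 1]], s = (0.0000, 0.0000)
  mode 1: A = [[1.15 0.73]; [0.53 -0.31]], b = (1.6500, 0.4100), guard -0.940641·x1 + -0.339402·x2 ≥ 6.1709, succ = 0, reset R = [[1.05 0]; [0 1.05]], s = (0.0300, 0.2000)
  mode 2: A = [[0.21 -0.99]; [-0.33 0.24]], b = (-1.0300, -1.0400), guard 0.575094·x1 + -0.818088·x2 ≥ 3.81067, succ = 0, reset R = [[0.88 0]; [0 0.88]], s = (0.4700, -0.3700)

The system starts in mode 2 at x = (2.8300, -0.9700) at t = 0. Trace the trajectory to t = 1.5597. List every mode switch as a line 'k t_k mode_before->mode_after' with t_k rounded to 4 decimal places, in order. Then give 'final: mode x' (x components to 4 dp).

Mode 2: guard c·x = 3.8107 hit at Δt = 0.5201 (t = 0.5201), x⁻ = (3.4447, -2.2365) → reset → x⁺ = (3.5013, -2.3381), jump to mode 0
Mode 0: flow for 1.0396 to horizon, guard not reached → x = (7.8184, -0.2988)

1 0.5201 2->0
final: 0 7.8184 -0.2988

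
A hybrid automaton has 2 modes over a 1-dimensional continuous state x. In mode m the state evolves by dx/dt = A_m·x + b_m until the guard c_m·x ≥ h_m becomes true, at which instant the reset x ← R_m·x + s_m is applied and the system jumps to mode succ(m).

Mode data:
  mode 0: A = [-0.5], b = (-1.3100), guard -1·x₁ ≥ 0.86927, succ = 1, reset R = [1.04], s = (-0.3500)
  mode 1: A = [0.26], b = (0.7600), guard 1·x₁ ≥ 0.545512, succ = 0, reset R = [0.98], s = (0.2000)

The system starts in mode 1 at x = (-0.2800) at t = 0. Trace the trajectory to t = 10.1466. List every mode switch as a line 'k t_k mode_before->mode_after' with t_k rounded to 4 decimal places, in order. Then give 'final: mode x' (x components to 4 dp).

Mode 1: guard c·x = 0.5455 hit at Δt = 1.0454 (t = 1.0454), x⁻ = (0.5455) → reset → x⁺ = (0.7346), jump to mode 0
Mode 0: guard c·x = 0.8693 hit at Δt = 1.3006 (t = 2.3460), x⁻ = (-0.8693) → reset → x⁺ = (-1.2540), jump to mode 1
Mode 1: guard c·x = 0.5455 hit at Δt = 2.8135 (t = 5.1595), x⁻ = (0.5455) → reset → x⁺ = (0.7346), jump to mode 0
Mode 0: guard c·x = 0.8693 hit at Δt = 1.3006 (t = 6.4601), x⁻ = (-0.8693) → reset → x⁺ = (-1.2540), jump to mode 1
Mode 1: guard c·x = 0.5455 hit at Δt = 2.8135 (t = 9.2735), x⁻ = (0.5455) → reset → x⁺ = (0.7346), jump to mode 0
Mode 0: flow for 0.8731 to horizon, guard not reached → x = (-0.4520)

1 1.0454 1->0
2 2.3460 0->1
3 5.1595 1->0
4 6.4601 0->1
5 9.2735 1->0
final: 0 -0.4520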